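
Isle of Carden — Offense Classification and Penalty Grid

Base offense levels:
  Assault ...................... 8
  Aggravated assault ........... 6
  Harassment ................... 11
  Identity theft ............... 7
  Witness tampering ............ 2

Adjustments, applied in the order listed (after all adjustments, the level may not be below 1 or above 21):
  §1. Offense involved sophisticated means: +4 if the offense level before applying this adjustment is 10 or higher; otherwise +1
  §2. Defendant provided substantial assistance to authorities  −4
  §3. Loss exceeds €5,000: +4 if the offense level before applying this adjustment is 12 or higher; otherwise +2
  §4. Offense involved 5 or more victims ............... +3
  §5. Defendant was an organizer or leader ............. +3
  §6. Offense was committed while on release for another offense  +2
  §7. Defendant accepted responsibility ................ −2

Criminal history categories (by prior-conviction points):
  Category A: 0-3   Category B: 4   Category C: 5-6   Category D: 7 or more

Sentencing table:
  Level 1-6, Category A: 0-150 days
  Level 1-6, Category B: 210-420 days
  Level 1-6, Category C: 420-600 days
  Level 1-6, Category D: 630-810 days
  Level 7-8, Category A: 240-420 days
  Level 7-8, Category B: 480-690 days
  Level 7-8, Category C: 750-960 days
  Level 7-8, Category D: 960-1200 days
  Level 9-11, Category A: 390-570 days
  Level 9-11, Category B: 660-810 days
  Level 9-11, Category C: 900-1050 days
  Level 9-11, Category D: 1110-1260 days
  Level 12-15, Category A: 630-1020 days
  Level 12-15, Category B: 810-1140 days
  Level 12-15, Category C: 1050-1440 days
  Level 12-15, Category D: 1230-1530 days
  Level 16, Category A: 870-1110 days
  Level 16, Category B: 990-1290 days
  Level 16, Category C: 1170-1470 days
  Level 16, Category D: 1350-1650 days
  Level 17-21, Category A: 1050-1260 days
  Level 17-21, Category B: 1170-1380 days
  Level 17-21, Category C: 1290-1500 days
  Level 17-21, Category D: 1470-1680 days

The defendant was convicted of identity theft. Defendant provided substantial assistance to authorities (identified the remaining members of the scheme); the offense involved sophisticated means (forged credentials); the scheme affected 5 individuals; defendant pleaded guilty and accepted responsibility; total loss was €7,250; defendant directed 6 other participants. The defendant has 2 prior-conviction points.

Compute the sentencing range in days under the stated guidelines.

390-570 days

Base offense level for identity theft: 7.
§1 applies (level before this adjustment is 7 < 10, so +1): 7 + 1 = 8.
§2 applies: 8 − 4 = 4.
§3 applies (level before this adjustment is 4 < 12, so +2): 4 + 2 = 6.
§4 applies: 6 + 3 = 9.
§5 applies: 9 + 3 = 12.
§7 applies: 12 − 2 = 10.
Final offense level: 10.
Criminal history: 2 prior points → Category A (0-3).
Level 10 falls in the 9-11 band.
Grid: Level 9-11 × Category A = 390-570 days.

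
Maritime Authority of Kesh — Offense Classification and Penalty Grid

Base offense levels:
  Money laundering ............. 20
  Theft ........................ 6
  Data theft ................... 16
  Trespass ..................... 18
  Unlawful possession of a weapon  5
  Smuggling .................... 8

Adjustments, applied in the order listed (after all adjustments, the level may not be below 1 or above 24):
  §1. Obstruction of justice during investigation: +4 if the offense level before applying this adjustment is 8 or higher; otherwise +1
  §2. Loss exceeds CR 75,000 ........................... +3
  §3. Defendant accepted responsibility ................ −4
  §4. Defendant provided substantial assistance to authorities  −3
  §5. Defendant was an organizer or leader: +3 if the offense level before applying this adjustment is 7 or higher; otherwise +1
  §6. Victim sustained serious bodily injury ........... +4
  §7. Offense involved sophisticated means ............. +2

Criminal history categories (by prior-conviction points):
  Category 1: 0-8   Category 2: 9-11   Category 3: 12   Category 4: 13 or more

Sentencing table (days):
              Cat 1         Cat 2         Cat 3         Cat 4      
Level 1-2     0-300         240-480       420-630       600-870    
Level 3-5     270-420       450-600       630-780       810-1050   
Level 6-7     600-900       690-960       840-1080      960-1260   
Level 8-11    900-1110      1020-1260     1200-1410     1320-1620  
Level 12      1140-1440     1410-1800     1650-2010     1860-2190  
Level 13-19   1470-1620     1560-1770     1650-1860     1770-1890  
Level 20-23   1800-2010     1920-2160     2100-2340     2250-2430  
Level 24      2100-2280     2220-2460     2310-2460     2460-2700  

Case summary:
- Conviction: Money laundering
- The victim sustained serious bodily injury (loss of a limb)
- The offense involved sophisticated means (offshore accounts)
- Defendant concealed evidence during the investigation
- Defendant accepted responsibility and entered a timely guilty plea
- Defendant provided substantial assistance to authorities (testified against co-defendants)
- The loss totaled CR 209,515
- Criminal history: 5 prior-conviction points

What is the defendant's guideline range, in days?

2100-2280 days

Base offense level for money laundering: 20.
§1 applies (level before this adjustment is 20 ≥ 8, so +4): 20 + 4 = 24.
§2 applies: 24 + 3 = 27.
§3 applies: 27 − 4 = 23.
§4 applies: 23 − 3 = 20.
§5 does not apply.
§6 applies: 20 + 4 = 24.
§7 applies: 24 + 2 = 26.
Level 26 exceeds the maximum of 24; capped at 24.
Final offense level: 24.
Criminal history: 5 prior points → Category 1 (0-8).
Level 24 falls in the 24 band.
Grid: Level 24 × Category 1 = 2100-2280 days.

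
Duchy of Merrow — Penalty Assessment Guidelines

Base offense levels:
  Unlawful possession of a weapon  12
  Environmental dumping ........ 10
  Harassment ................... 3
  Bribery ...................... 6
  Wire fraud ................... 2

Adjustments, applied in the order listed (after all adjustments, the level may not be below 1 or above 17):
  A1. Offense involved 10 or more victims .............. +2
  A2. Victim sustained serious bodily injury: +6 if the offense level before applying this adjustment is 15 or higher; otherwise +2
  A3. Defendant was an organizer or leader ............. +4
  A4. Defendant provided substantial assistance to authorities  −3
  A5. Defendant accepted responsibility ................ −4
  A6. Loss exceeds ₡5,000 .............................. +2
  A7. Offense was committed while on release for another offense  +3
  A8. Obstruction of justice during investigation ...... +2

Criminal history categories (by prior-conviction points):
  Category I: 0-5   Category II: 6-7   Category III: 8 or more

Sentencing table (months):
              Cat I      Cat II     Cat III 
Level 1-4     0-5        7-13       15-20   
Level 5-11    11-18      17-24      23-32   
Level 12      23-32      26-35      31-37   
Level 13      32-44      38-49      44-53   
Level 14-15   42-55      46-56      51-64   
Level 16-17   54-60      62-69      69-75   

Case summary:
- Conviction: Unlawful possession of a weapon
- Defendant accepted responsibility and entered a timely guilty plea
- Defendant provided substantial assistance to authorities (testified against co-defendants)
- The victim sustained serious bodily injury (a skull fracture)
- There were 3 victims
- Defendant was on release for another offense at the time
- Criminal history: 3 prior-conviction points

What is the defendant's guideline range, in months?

Base offense level for unlawful possession of a weapon: 12.
A1 does not apply.
A2 applies (level before this adjustment is 12 < 15, so +2): 12 + 2 = 14.
A4 applies: 14 − 3 = 11.
A5 applies: 11 − 4 = 7.
A7 applies: 7 + 3 = 10.
A8 does not apply.
Final offense level: 10.
Criminal history: 3 prior points → Category I (0-5).
Level 10 falls in the 5-11 band.
Grid: Level 5-11 × Category I = 11-18 months.

11-18 months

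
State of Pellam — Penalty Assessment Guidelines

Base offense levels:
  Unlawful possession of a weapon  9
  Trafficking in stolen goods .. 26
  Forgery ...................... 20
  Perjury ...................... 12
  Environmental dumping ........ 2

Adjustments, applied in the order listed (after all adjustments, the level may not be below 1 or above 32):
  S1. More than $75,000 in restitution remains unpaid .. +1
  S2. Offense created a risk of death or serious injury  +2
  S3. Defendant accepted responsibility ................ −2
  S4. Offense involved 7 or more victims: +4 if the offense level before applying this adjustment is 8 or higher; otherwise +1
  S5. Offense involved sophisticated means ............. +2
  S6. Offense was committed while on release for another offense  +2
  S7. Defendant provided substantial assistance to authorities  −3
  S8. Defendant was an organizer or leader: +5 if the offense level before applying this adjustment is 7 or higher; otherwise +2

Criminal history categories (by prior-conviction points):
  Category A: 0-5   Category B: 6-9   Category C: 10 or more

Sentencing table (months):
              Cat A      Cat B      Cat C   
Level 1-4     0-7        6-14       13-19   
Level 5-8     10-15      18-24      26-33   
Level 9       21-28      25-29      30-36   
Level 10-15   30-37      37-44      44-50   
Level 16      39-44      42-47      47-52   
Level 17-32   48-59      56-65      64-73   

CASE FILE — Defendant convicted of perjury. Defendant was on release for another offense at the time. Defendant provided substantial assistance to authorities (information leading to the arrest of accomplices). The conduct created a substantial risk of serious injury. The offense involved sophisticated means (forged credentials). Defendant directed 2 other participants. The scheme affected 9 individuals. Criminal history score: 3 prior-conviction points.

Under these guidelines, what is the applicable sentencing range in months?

Base offense level for perjury: 12.
S1 does not apply.
S2 applies: 12 + 2 = 14.
S3 does not apply.
S4 applies (level before this adjustment is 14 ≥ 8, so +4): 14 + 4 = 18.
S5 applies: 18 + 2 = 20.
S6 applies: 20 + 2 = 22.
S7 applies: 22 − 3 = 19.
S8 applies (level before this adjustment is 19 ≥ 7, so +5): 19 + 5 = 24.
Final offense level: 24.
Criminal history: 3 prior points → Category A (0-5).
Level 24 falls in the 17-32 band.
Grid: Level 17-32 × Category A = 48-59 months.

48-59 months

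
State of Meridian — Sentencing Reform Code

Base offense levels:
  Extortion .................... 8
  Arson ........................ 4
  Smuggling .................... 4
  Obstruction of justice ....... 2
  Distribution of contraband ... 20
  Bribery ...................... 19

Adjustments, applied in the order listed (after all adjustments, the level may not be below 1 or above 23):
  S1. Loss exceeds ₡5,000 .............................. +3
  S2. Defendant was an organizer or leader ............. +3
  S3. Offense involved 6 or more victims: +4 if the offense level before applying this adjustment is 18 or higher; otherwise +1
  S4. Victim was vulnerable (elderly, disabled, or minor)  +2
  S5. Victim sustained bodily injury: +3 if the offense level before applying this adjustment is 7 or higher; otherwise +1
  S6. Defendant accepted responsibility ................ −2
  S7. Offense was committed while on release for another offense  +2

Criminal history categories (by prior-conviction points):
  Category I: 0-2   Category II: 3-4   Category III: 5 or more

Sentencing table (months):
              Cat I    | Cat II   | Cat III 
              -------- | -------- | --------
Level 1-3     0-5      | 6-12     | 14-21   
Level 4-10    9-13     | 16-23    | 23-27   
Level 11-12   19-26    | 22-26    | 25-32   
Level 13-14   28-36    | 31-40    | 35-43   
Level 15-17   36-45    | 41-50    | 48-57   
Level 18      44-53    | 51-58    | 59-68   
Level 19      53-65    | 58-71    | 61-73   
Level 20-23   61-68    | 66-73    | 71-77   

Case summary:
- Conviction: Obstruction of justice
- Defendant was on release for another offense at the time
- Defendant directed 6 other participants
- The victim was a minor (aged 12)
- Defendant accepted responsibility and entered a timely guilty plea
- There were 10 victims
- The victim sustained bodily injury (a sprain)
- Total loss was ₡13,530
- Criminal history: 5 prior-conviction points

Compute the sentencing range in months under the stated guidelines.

Base offense level for obstruction of justice: 2.
S1 applies: 2 + 3 = 5.
S2 applies: 5 + 3 = 8.
S3 applies (level before this adjustment is 8 < 18, so +1): 8 + 1 = 9.
S4 applies: 9 + 2 = 11.
S5 applies (level before this adjustment is 11 ≥ 7, so +3): 11 + 3 = 14.
S6 applies: 14 − 2 = 12.
S7 applies: 12 + 2 = 14.
Final offense level: 14.
Criminal history: 5 prior points → Category III (5+).
Level 14 falls in the 13-14 band.
Grid: Level 13-14 × Category III = 35-43 months.

35-43 months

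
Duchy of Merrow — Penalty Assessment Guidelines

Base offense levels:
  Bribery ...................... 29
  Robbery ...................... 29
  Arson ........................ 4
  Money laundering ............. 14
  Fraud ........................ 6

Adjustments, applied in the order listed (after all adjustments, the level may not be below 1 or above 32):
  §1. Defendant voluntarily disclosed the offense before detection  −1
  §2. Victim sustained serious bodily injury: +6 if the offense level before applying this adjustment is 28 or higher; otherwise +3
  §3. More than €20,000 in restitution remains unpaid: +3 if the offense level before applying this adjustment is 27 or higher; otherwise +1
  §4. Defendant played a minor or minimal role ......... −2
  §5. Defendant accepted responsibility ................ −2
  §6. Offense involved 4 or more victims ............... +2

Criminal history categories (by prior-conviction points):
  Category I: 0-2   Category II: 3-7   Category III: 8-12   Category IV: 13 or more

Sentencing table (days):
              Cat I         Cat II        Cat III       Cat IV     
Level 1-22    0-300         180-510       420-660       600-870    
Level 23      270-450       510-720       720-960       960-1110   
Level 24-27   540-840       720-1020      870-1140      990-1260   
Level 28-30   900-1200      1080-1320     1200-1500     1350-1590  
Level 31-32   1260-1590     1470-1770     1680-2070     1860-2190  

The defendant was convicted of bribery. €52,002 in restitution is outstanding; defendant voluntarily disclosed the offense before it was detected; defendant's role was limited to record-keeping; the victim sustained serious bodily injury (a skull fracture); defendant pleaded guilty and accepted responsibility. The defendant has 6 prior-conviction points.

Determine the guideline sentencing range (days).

1470-1770 days

Base offense level for bribery: 29.
§1 applies: 29 − 1 = 28.
§2 applies (level before this adjustment is 28 ≥ 28, so +6): 28 + 6 = 34.
§3 applies (level before this adjustment is 34 ≥ 27, so +3): 34 + 3 = 37.
§4 applies: 37 − 2 = 35.
§5 applies: 35 − 2 = 33.
§6 does not apply.
Level 33 exceeds the maximum of 32; capped at 32.
Final offense level: 32.
Criminal history: 6 prior points → Category II (3-7).
Level 32 falls in the 31-32 band.
Grid: Level 31-32 × Category II = 1470-1770 days.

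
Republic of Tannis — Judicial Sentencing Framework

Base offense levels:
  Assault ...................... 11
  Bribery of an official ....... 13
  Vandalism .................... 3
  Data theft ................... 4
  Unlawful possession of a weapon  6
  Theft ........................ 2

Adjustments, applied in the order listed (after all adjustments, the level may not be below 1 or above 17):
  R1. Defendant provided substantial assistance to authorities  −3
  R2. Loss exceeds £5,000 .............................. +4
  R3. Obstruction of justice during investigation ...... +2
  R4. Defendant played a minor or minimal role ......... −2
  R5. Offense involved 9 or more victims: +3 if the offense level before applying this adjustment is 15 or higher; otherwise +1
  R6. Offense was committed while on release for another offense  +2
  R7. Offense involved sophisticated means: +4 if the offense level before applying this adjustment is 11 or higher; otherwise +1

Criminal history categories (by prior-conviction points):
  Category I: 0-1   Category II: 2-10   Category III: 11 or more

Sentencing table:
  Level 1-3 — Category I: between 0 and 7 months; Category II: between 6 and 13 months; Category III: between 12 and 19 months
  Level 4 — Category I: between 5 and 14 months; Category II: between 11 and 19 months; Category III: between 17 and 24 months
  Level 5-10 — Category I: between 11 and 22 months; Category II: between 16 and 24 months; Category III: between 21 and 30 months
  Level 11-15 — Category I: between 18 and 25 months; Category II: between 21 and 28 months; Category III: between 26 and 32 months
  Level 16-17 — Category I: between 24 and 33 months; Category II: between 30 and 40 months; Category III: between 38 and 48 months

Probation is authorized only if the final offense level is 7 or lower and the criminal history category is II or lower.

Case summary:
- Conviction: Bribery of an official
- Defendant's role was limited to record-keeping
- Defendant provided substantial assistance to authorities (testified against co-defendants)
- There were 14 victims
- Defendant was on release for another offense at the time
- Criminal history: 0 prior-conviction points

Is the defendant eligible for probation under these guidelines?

Base offense level for bribery of an official: 13.
R1 applies: 13 − 3 = 10.
R2 does not apply.
R3 does not apply.
R4 applies: 10 − 2 = 8.
R5 applies (level before this adjustment is 8 < 15, so +1): 8 + 1 = 9.
R6 applies: 9 + 2 = 11.
R7 does not apply.
Final offense level: 11.
Criminal history: 0 prior points → Category I (0-1).
Level 11 falls in the 11-15 band.
Grid: Level 11-15 × Category I = 18-25 months.
Probation check: level 11 > 7 and category I ≤ II → not eligible.

No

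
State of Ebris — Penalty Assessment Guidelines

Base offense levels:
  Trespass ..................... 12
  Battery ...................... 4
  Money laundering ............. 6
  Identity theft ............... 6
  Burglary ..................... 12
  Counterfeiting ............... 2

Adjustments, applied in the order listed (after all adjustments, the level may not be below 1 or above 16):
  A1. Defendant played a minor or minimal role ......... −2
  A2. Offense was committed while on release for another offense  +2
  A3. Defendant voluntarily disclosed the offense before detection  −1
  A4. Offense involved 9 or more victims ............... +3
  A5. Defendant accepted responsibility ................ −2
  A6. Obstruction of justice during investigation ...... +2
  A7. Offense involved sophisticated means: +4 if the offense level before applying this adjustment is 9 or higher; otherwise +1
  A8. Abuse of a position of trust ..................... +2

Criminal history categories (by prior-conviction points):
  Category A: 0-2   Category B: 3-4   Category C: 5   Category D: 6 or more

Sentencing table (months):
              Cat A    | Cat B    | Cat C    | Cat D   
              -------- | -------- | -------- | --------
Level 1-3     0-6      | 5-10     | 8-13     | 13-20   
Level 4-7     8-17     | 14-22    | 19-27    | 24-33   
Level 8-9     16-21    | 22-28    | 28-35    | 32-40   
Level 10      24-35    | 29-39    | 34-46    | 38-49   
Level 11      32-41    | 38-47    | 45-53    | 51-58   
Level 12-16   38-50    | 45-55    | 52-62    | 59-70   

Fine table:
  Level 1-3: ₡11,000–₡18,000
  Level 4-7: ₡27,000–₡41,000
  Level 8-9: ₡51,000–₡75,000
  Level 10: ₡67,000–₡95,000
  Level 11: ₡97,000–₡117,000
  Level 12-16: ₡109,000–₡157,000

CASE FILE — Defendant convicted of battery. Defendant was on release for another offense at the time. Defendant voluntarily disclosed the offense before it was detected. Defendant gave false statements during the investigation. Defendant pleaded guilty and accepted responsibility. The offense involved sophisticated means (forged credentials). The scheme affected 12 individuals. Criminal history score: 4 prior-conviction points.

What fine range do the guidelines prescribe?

Base offense level for battery: 4.
A2 applies: 4 + 2 = 6.
A3 applies: 6 − 1 = 5.
A4 applies: 5 + 3 = 8.
A5 applies: 8 − 2 = 6.
A6 applies: 6 + 2 = 8.
A7 applies (level before this adjustment is 8 < 9, so +1): 8 + 1 = 9.
A8 does not apply.
Final offense level: 9.
Level 9 falls in the 8-9 band.
Fine table: Level 8-9 → ₡51,000–₡75,000.

₡51,000–₡75,000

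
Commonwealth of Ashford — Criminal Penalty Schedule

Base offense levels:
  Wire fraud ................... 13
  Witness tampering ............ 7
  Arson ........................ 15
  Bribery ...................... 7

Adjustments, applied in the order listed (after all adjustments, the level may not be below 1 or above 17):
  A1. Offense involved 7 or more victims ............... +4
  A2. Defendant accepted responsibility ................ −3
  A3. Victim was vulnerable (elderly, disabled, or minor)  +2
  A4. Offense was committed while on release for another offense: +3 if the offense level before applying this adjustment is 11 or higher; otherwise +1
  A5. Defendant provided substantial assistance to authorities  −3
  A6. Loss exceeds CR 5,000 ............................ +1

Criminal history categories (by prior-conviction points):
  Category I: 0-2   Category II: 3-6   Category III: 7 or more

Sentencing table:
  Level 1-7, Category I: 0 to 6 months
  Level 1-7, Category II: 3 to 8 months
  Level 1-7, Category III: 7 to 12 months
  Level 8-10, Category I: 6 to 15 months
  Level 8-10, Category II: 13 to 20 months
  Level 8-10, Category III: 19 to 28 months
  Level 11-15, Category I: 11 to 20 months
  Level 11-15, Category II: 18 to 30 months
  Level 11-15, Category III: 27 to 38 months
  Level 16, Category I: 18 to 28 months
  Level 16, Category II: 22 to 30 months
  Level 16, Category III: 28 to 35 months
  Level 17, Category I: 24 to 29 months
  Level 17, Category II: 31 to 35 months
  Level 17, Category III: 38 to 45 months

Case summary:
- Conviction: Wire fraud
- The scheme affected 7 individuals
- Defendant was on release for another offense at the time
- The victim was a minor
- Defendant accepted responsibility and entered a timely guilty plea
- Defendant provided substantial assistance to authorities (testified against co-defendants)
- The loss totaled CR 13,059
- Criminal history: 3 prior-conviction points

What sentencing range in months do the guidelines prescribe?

31-35 months

Base offense level for wire fraud: 13.
A1 applies: 13 + 4 = 17.
A2 applies: 17 − 3 = 14.
A3 applies: 14 + 2 = 16.
A4 applies (level before this adjustment is 16 ≥ 11, so +3): 16 + 3 = 19.
A5 applies: 19 − 3 = 16.
A6 applies: 16 + 1 = 17.
Final offense level: 17.
Criminal history: 3 prior points → Category II (3-6).
Level 17 falls in the 17 band.
Grid: Level 17 × Category II = 31-35 months.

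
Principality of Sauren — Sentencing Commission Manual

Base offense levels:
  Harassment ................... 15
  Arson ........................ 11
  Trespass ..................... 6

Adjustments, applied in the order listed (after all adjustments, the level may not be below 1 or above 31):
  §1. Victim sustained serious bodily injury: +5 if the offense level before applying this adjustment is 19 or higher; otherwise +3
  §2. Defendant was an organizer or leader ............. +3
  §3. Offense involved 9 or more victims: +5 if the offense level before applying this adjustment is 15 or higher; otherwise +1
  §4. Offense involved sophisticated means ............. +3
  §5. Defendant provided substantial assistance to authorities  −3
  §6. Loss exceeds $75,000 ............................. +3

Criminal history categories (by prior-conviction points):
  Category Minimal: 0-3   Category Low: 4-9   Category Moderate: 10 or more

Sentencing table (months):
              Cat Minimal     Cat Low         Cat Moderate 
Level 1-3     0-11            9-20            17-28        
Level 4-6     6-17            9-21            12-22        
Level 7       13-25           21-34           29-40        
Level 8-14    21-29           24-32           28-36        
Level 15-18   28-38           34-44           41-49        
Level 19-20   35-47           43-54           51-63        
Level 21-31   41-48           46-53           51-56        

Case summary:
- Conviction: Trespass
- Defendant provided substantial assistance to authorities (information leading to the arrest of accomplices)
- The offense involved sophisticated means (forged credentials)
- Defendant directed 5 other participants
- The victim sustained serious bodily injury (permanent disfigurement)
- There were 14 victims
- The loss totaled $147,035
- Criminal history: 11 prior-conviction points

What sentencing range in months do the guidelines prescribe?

41-49 months

Base offense level for trespass: 6.
§1 applies (level before this adjustment is 6 < 19, so +3): 6 + 3 = 9.
§2 applies: 9 + 3 = 12.
§3 applies (level before this adjustment is 12 < 15, so +1): 12 + 1 = 13.
§4 applies: 13 + 3 = 16.
§5 applies: 16 − 3 = 13.
§6 applies: 13 + 3 = 16.
Final offense level: 16.
Criminal history: 11 prior points → Category Moderate (10+).
Level 16 falls in the 15-18 band.
Grid: Level 15-18 × Category Moderate = 41-49 months.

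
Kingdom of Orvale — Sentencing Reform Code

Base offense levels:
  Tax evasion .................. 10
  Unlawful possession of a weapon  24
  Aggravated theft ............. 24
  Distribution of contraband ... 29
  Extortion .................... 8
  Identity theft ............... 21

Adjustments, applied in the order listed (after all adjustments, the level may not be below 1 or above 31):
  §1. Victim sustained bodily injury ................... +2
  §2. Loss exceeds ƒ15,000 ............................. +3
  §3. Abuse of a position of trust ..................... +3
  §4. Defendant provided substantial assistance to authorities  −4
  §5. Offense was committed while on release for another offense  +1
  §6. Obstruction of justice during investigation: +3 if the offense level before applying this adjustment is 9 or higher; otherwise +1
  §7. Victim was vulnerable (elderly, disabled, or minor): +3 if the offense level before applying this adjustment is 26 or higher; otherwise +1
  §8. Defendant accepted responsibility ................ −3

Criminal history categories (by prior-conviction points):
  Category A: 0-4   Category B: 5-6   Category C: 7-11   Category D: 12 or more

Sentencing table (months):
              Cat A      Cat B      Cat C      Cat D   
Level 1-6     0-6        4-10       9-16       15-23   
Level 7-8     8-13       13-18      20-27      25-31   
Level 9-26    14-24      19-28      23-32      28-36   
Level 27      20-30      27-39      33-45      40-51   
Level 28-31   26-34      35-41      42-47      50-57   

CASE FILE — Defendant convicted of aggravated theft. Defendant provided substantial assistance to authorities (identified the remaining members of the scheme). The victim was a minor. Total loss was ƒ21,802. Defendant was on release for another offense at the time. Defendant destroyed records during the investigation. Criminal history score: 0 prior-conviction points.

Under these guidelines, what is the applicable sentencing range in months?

Base offense level for aggravated theft: 24.
§2 applies: 24 + 3 = 27.
§3 does not apply.
§4 applies: 27 − 4 = 23.
§5 applies: 23 + 1 = 24.
§6 applies (level before this adjustment is 24 ≥ 9, so +3): 24 + 3 = 27.
§7 applies (level before this adjustment is 27 ≥ 26, so +3): 27 + 3 = 30.
Final offense level: 30.
Criminal history: 0 prior points → Category A (0-4).
Level 30 falls in the 28-31 band.
Grid: Level 28-31 × Category A = 26-34 months.

26-34 months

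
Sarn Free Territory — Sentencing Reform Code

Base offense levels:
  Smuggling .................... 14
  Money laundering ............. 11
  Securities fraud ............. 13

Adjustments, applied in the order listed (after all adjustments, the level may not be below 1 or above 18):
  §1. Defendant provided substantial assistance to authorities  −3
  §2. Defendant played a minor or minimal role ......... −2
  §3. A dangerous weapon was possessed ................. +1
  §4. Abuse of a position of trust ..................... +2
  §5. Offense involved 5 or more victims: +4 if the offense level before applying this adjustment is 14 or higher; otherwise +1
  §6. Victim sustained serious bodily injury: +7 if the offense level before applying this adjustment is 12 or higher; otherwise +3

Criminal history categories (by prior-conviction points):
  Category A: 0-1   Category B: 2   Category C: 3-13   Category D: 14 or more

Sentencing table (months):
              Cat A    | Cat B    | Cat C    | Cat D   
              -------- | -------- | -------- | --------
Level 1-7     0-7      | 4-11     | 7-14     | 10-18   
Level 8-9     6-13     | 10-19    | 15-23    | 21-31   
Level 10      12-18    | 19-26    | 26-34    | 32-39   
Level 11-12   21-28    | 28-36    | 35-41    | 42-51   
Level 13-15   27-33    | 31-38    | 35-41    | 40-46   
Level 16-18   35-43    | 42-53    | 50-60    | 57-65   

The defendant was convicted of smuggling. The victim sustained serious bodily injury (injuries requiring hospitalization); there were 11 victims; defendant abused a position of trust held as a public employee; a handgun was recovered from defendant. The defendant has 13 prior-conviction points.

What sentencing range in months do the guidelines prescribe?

Base offense level for smuggling: 14.
§2 does not apply.
§3 applies: 14 + 1 = 15.
§4 applies: 15 + 2 = 17.
§5 applies (level before this adjustment is 17 ≥ 14, so +4): 17 + 4 = 21.
§6 applies (level before this adjustment is 21 ≥ 12, so +7): 21 + 7 = 28.
Level 28 exceeds the maximum of 18; capped at 18.
Final offense level: 18.
Criminal history: 13 prior points → Category C (3-13).
Level 18 falls in the 16-18 band.
Grid: Level 16-18 × Category C = 50-60 months.

50-60 months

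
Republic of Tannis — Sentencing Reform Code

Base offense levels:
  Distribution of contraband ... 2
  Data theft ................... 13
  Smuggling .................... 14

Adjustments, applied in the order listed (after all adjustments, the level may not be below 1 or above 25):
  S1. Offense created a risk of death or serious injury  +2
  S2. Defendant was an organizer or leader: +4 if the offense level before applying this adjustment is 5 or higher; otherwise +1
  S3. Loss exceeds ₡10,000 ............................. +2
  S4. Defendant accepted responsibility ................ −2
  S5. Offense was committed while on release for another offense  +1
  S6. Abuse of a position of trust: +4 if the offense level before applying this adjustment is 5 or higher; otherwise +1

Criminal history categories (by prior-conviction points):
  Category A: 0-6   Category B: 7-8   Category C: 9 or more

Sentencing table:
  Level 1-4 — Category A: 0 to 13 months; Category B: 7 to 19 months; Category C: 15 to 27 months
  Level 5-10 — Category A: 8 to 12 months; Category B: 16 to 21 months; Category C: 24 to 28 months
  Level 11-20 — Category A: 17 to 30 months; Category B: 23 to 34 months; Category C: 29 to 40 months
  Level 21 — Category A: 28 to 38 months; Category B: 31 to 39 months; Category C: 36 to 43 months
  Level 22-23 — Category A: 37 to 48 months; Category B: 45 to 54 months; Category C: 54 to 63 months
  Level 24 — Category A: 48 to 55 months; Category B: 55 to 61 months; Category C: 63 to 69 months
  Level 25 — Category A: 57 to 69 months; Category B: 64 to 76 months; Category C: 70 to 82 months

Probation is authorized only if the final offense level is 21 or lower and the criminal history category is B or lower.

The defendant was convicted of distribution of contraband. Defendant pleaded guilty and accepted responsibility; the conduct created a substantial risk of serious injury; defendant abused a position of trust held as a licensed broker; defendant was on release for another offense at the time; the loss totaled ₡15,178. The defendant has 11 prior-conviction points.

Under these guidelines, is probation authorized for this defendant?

No

Base offense level for distribution of contraband: 2.
S1 applies: 2 + 2 = 4.
S2 does not apply.
S3 applies: 4 + 2 = 6.
S4 applies: 6 − 2 = 4.
S5 applies: 4 + 1 = 5.
S6 applies (level before this adjustment is 5 ≥ 5, so +4): 5 + 4 = 9.
Final offense level: 9.
Criminal history: 11 prior points → Category C (9+).
Level 9 falls in the 5-10 band.
Grid: Level 5-10 × Category C = 24-28 months.
Probation check: level 9 ≤ 21 and category C > B → not eligible.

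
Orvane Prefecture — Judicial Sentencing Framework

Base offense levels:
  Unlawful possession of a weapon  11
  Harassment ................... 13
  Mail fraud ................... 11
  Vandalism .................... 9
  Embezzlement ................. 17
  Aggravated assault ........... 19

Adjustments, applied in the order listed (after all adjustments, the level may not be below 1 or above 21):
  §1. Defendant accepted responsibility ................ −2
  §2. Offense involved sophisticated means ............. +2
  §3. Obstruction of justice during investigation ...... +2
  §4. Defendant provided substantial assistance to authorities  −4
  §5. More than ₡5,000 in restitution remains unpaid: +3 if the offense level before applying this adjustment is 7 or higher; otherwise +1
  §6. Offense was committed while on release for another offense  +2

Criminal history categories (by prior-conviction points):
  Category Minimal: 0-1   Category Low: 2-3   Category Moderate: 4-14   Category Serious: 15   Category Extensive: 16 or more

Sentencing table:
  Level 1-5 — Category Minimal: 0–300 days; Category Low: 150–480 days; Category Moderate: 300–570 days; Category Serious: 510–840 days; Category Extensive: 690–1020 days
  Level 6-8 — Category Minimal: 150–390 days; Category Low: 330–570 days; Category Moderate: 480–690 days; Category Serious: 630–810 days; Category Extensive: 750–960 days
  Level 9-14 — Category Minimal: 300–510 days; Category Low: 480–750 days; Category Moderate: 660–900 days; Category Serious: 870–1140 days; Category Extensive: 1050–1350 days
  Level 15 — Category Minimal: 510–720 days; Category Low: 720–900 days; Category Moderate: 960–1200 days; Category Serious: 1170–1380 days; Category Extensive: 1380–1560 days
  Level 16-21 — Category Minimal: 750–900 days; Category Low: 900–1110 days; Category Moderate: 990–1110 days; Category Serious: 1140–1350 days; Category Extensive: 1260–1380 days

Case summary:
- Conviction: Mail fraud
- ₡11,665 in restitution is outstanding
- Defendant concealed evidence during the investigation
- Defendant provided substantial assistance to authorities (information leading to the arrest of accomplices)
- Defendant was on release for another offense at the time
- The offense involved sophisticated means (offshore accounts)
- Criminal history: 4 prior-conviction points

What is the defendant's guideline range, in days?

Base offense level for mail fraud: 11.
§2 applies: 11 + 2 = 13.
§3 applies: 13 + 2 = 15.
§4 applies: 15 − 4 = 11.
§5 applies (level before this adjustment is 11 ≥ 7, so +3): 11 + 3 = 14.
§6 applies: 14 + 2 = 16.
Final offense level: 16.
Criminal history: 4 prior points → Category Moderate (4-14).
Level 16 falls in the 16-21 band.
Grid: Level 16-21 × Category Moderate = 990-1110 days.

990-1110 days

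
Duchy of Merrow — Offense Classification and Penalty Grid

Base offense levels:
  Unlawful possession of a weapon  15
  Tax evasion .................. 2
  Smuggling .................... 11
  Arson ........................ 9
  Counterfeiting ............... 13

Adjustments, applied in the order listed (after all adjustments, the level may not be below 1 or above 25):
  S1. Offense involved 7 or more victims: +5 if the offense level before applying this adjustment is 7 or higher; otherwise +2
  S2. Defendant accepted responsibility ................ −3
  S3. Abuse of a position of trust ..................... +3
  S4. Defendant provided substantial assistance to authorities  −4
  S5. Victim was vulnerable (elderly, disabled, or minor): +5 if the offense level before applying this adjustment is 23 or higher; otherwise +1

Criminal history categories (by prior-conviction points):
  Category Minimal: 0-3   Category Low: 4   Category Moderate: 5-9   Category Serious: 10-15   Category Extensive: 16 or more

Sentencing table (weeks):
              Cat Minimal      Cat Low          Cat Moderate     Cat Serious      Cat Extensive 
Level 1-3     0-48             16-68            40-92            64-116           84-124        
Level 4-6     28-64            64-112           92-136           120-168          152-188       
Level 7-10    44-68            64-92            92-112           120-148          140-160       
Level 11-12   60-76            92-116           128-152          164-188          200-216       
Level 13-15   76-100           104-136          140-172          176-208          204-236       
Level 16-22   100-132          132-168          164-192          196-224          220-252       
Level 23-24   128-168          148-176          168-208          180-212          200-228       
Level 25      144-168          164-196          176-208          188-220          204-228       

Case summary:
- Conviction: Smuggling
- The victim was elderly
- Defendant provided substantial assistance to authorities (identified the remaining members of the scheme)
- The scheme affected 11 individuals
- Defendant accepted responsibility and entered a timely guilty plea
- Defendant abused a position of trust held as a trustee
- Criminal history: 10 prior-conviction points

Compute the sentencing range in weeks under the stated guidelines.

176-208 weeks

Base offense level for smuggling: 11.
S1 applies (level before this adjustment is 11 ≥ 7, so +5): 11 + 5 = 16.
S2 applies: 16 − 3 = 13.
S3 applies: 13 + 3 = 16.
S4 applies: 16 − 4 = 12.
S5 applies (level before this adjustment is 12 < 23, so +1): 12 + 1 = 13.
Final offense level: 13.
Criminal history: 10 prior points → Category Serious (10-15).
Level 13 falls in the 13-15 band.
Grid: Level 13-15 × Category Serious = 176-208 weeks.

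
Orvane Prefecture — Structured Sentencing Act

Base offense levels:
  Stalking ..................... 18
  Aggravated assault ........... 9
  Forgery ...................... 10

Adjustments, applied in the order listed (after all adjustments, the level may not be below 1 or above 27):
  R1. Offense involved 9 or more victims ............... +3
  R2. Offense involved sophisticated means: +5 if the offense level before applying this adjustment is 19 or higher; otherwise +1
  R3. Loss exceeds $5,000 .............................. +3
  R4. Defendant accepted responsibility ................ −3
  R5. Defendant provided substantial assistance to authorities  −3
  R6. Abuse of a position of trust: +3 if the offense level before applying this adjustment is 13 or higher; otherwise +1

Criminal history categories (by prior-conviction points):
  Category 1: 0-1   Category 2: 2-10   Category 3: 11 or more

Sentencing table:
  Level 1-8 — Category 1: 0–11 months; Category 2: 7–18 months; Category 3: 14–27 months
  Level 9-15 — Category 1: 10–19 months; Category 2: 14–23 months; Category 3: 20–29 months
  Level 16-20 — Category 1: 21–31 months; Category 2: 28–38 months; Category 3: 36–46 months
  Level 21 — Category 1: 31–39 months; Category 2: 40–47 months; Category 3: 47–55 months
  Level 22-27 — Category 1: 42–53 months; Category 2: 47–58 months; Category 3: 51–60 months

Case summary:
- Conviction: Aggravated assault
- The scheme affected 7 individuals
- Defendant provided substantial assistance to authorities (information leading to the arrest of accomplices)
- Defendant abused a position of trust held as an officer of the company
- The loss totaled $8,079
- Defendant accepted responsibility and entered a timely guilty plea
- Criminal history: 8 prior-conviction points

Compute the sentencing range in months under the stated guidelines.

7-18 months

Base offense level for aggravated assault: 9.
R2 does not apply.
R3 applies: 9 + 3 = 12.
R4 applies: 12 − 3 = 9.
R5 applies: 9 − 3 = 6.
R6 applies (level before this adjustment is 6 < 13, so +1): 6 + 1 = 7.
Final offense level: 7.
Criminal history: 8 prior points → Category 2 (2-10).
Level 7 falls in the 1-8 band.
Grid: Level 1-8 × Category 2 = 7-18 months.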